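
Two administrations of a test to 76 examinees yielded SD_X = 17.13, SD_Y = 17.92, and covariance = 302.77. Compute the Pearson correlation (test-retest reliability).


r = cov(X,Y) / (SD_X * SD_Y)
r = 302.77 / (17.13 * 17.92)
r = 302.77 / 306.9696
r = 0.9863

0.9863


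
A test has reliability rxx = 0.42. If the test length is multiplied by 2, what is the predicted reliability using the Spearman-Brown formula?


r_new = (n * rxx) / (1 + (n-1) * rxx)
r_new = (2 * 0.42) / (1 + 1 * 0.42)
r_new = 0.84 / 1.42
r_new = 0.5915

0.5915


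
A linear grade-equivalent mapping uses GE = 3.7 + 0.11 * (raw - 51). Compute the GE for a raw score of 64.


raw - median = 64 - 51 = 13
slope * diff = 0.11 * 13 = 1.43
GE = 3.7 + 1.43
GE = 5.13

5.13


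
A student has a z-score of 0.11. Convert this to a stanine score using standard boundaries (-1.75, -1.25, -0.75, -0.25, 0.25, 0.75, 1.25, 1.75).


Stanine boundaries: [-1.75, -1.25, -0.75, -0.25, 0.25, 0.75, 1.25, 1.75]
z = 0.11
Check each boundary:
  z >= -1.75 -> could be stanine 2
  z >= -1.25 -> could be stanine 3
  z >= -0.75 -> could be stanine 4
  z >= -0.25 -> could be stanine 5
  z < 0.25
  z < 0.75
  z < 1.25
  z < 1.75
Highest qualifying boundary gives stanine = 5

5


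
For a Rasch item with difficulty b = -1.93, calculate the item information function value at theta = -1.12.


P = 1/(1+exp(-(-1.12--1.93))) = 0.6921
I = P*(1-P) = 0.6921 * 0.3079
I = 0.2131

0.2131


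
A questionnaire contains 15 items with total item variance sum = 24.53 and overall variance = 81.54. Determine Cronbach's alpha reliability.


alpha = (k/(k-1)) * (1 - sum(si^2)/s_total^2)
= (15/14) * (1 - 24.53/81.54)
alpha = 0.7491

0.7491


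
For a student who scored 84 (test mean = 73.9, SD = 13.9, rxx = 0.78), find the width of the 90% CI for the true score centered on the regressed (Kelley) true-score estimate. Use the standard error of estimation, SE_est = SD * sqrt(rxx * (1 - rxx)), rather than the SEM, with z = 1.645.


True score estimate = 0.78*84 + 0.22*73.9 = 81.778
SE_est = SD * sqrt(rxx * (1 - rxx)) = 13.9 * sqrt(0.78 * 0.22) = 13.9 * sqrt(0.1716) = 5.758024
CI = T_est +/- z * SE_est, so width = 2 * z * SE_est = 2 * 1.645 * 5.758024
Width = 18.9439

18.9439


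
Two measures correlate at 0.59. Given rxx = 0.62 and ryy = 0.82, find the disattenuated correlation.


r_corrected = rxy / sqrt(rxx * ryy)
= 0.59 / sqrt(0.62 * 0.82)
= 0.59 / sqrt(0.5084)
= 0.59 / 0.713022
r_corrected = 0.8275

0.8275


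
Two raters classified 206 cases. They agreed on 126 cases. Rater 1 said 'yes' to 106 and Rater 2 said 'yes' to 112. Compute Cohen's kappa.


P_o = 126/206 = 0.61165
P_e = (106*112 + 100*94) / 42436 = 0.501273
kappa = (P_o - P_e) / (1 - P_e)
kappa = (0.61165 - 0.501273) / (1 - 0.501273)
kappa = 0.2213

0.2213


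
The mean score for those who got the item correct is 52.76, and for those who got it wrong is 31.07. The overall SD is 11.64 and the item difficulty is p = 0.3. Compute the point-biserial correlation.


q = 1 - p = 0.7
rpb = ((M1 - M0) / SD) * sqrt(p * q)
rpb = ((52.76 - 31.07) / 11.64) * sqrt(0.3 * 0.7)
rpb = 0.8539

0.8539


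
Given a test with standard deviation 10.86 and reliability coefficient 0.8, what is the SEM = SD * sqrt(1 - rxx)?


SEM = SD * sqrt(1 - rxx)
SEM = 10.86 * sqrt(1 - 0.8)
SEM = 10.86 * sqrt(0.2) = 10.86 * 0.447214
SEM = 4.8567

4.8567


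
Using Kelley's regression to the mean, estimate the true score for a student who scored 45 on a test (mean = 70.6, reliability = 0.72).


T_est = rxx * X + (1 - rxx) * mean
T_est = 0.72 * 45 + 0.28 * 70.6
T_est = 32.4 + 19.768
T_est = 52.168

52.168


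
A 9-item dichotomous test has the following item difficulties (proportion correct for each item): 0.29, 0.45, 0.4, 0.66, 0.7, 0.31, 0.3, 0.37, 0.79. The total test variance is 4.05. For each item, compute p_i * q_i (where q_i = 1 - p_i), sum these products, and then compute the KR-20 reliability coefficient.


For each item, compute p_i * q_i:
  Item 1: 0.29 * 0.71 = 0.2059
  Item 2: 0.45 * 0.55 = 0.2475
  Item 3: 0.4 * 0.6 = 0.24
  Item 4: 0.66 * 0.34 = 0.2244
  Item 5: 0.7 * 0.3 = 0.21
  Item 6: 0.31 * 0.69 = 0.2139
  Item 7: 0.3 * 0.7 = 0.21
  Item 8: 0.37 * 0.63 = 0.2331
  Item 9: 0.79 * 0.21 = 0.1659
Sum(p_i * q_i) = 0.2059 + 0.2475 + 0.24 + 0.2244 + 0.21 + 0.2139 + 0.21 + 0.2331 + 0.1659 = 1.9507
KR-20 = (k/(k-1)) * (1 - Sum(p_i*q_i) / Var_total)
= (9/8) * (1 - 1.9507/4.05)
= 1.125 * 0.5183
KR-20 = 0.5831

0.5831


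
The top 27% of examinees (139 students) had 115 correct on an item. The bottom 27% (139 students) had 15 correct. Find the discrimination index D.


p_upper = 115/139 = 0.8273
p_lower = 15/139 = 0.1079
D = 0.8273 - 0.1079 = 0.7194

0.7194


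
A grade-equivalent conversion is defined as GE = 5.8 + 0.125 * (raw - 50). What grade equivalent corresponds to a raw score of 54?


raw - median = 54 - 50 = 4
slope * diff = 0.125 * 4 = 0.5
GE = 5.8 + 0.5
GE = 6.3

6.3


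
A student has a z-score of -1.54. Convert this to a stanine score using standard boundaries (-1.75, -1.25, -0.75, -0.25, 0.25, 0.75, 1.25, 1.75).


Stanine boundaries: [-1.75, -1.25, -0.75, -0.25, 0.25, 0.75, 1.25, 1.75]
z = -1.54
Check each boundary:
  z >= -1.75 -> could be stanine 2
  z < -1.25
  z < -0.75
  z < -0.25
  z < 0.25
  z < 0.75
  z < 1.25
  z < 1.75
Highest qualifying boundary gives stanine = 2

2


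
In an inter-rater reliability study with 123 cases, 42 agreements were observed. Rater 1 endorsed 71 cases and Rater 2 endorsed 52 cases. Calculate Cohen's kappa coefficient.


P_o = 42/123 = 0.341463
P_e = (71*52 + 52*71) / 15129 = 0.488069
kappa = (P_o - P_e) / (1 - P_e)
kappa = (0.341463 - 0.488069) / (1 - 0.488069)
kappa = -0.2864

-0.2864


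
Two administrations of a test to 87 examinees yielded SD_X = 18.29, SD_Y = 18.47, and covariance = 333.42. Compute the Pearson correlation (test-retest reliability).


r = cov(X,Y) / (SD_X * SD_Y)
r = 333.42 / (18.29 * 18.47)
r = 333.42 / 337.8163
r = 0.987

0.987


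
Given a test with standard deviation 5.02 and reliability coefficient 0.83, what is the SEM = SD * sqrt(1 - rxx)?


SEM = SD * sqrt(1 - rxx)
SEM = 5.02 * sqrt(1 - 0.83)
SEM = 5.02 * sqrt(0.17) = 5.02 * 0.412311
SEM = 2.0698

2.0698


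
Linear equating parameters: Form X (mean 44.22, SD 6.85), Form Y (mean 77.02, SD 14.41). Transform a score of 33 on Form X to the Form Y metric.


slope = SD_Y / SD_X = 14.41 / 6.85 ~ 2.1036
intercept = mean_Y - slope * mean_X = 77.02 - (14.41 / 6.85) * 44.22 ~ -16.0034
Y = slope * X + intercept. To avoid rounding drift from the rounded slope/intercept, evaluate the equivalent form Y = mean_Y + SD_Y * (X - mean_X) / SD_X at full precision:
Y = 77.02 + 14.41 * (33 - 44.22) / 6.85
Y = 77.02 - 14.41 * 11.22 / 6.85
Y = 77.02 - 161.6802 / 6.85
Y = 77.02 - 23.6029
Y = 53.4171

53.4171


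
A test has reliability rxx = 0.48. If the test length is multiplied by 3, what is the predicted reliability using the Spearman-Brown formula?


r_new = (n * rxx) / (1 + (n-1) * rxx)
r_new = (3 * 0.48) / (1 + 2 * 0.48)
r_new = 1.44 / 1.96
r_new = 0.7347

0.7347


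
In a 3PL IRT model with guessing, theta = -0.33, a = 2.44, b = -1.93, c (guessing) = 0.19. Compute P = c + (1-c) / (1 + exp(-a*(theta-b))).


logit = 2.44*(-0.33 - -1.93) = 3.904
P* = 1/(1 + exp(-3.904)) = 0.9802
P = 0.19 + (1 - 0.19) * 0.9802
P = 0.984

0.984


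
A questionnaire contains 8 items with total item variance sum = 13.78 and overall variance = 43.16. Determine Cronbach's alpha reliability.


alpha = (k/(k-1)) * (1 - sum(si^2)/s_total^2)
= (8/7) * (1 - 13.78/43.16)
alpha = 0.778

0.778


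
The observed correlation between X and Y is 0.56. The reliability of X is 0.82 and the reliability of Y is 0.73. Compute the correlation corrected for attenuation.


r_corrected = rxy / sqrt(rxx * ryy)
= 0.56 / sqrt(0.82 * 0.73)
= 0.56 / sqrt(0.5986)
= 0.56 / 0.773692
r_corrected = 0.7238

0.7238


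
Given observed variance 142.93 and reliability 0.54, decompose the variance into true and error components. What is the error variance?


var_true = rxx * var_obs = 0.54 * 142.93 = 77.1822
var_error = var_obs - var_true
var_error = 142.93 - 77.1822
var_error = 65.7478

65.7478


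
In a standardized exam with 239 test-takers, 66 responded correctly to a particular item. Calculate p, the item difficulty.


Item difficulty p = number correct / total examinees
p = 66 / 239
p = 0.2762

0.2762


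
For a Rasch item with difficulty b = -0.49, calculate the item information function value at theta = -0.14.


P = 1/(1+exp(-(-0.14--0.49))) = 0.5866
I = P*(1-P) = 0.5866 * 0.4134
I = 0.2425

0.2425


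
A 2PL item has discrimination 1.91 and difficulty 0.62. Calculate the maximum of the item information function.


For 2PL, max info at theta = b = 0.62
I_max = a^2 / 4 = 1.91^2 / 4
= 3.6481 / 4
I_max = 0.912

0.912


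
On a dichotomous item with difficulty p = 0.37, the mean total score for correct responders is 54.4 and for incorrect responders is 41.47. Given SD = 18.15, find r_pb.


q = 1 - p = 0.63
rpb = ((M1 - M0) / SD) * sqrt(p * q)
rpb = ((54.4 - 41.47) / 18.15) * sqrt(0.37 * 0.63)
rpb = 0.3439

0.3439


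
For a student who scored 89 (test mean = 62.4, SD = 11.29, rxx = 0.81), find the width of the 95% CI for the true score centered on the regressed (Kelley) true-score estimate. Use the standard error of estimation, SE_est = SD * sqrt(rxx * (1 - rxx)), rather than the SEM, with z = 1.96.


True score estimate = 0.81*89 + 0.19*62.4 = 83.946
SE_est = SD * sqrt(rxx * (1 - rxx)) = 11.29 * sqrt(0.81 * 0.19) = 11.29 * sqrt(0.1539) = 4.429077
CI = T_est +/- z * SE_est, so width = 2 * z * SE_est = 2 * 1.96 * 4.429077
Width = 17.362

17.362


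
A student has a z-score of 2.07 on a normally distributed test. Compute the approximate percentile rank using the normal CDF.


CDF(z) = 0.5 * (1 + erf(z/sqrt(2)))
erf(1.4637) = 0.9615
CDF = 0.9808
Percentile rank = 0.9808 * 100 = 98.08

98.08


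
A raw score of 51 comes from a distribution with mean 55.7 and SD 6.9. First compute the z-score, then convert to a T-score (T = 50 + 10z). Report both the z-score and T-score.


z = (X - mean) / SD = (51 - 55.7) / 6.9
z = -4.7 / 6.9
z = -0.6812
T-score = T = 50 + 10z
Carry z at full precision (z = -4.7 / 6.9) into the conversion:
T-score = 50 + 10 * (-4.7 / 6.9) = 50 + -47 / 6.9
T-score = 50 + -6.8116
T-score = 43.1884

43.1884


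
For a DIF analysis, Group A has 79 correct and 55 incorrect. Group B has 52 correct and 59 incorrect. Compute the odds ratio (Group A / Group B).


Odds_A = 79/55 = 1.4364
Odds_B = 52/59 = 0.8814
OR = Odds_A / Odds_B = 1.4364 / 0.8814
Exactly, OR = (79 * 59) / (55 * 52) = 4661 / 2860
OR = 1.6297

1.6297


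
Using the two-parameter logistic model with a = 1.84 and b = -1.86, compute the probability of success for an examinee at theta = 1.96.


a*(theta - b) = 1.84 * (1.96 - -1.86) = 7.0288
exp(-7.0288) = 0.0009
P = 1 / (1 + 0.0009)
P = 0.9991

0.9991


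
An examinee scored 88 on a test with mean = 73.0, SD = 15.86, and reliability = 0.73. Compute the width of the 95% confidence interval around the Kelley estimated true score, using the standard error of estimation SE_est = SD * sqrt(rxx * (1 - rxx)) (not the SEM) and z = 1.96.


True score estimate = 0.73*88 + 0.27*73.0 = 83.95
SE_est = SD * sqrt(rxx * (1 - rxx)) = 15.86 * sqrt(0.73 * 0.27) = 15.86 * sqrt(0.1971) = 7.041197
CI = T_est +/- z * SE_est, so width = 2 * z * SE_est = 2 * 1.96 * 7.041197
Width = 27.6015

27.6015


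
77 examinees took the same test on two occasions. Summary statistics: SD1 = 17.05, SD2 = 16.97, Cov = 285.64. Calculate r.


r = cov(X,Y) / (SD_X * SD_Y)
r = 285.64 / (17.05 * 16.97)
r = 285.64 / 289.3385
r = 0.9872

0.9872


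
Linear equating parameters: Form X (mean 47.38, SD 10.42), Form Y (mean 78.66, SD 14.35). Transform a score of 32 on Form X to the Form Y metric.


slope = SD_Y / SD_X = 14.35 / 10.42 ~ 1.3772
intercept = mean_Y - slope * mean_X = 78.66 - (14.35 / 10.42) * 47.38 ~ 13.4102
Y = slope * X + intercept. To avoid rounding drift from the rounded slope/intercept, evaluate the equivalent form Y = mean_Y + SD_Y * (X - mean_X) / SD_X at full precision:
Y = 78.66 + 14.35 * (32 - 47.38) / 10.42
Y = 78.66 - 14.35 * 15.38 / 10.42
Y = 78.66 - 220.703 / 10.42
Y = 78.66 - 21.1807
Y = 57.4793

57.4793


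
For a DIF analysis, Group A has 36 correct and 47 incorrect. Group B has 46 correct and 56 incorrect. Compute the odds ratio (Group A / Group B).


Odds_A = 36/47 = 0.766
Odds_B = 46/56 = 0.8214
OR = Odds_A / Odds_B = 0.766 / 0.8214
Exactly, OR = (36 * 56) / (47 * 46) = 2016 / 2162
OR = 0.9325

0.9325


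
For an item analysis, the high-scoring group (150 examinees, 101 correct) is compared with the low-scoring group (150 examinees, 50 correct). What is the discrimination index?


p_upper = 101/150 = 0.6733
p_lower = 50/150 = 0.3333
D = 0.6733 - 0.3333 = 0.34

0.34


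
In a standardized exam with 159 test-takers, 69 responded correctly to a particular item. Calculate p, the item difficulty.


Item difficulty p = number correct / total examinees
p = 69 / 159
p = 0.434

0.434


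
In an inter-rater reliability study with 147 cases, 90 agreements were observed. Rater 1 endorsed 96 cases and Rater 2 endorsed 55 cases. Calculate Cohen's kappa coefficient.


P_o = 90/147 = 0.612245
P_e = (96*55 + 51*92) / 21609 = 0.461474
kappa = (P_o - P_e) / (1 - P_e)
kappa = (0.612245 - 0.461474) / (1 - 0.461474)
kappa = 0.28

0.28


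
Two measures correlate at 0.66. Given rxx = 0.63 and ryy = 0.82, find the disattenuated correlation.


r_corrected = rxy / sqrt(rxx * ryy)
= 0.66 / sqrt(0.63 * 0.82)
= 0.66 / sqrt(0.5166)
= 0.66 / 0.718749
r_corrected = 0.9183

0.9183


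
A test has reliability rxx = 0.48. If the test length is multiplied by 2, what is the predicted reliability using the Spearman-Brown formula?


r_new = (n * rxx) / (1 + (n-1) * rxx)
r_new = (2 * 0.48) / (1 + 1 * 0.48)
r_new = 0.96 / 1.48
r_new = 0.6486

0.6486


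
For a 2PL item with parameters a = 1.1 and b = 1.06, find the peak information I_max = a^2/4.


For 2PL, max info at theta = b = 1.06
I_max = a^2 / 4 = 1.1^2 / 4
= 1.21 / 4
I_max = 0.3025

0.3025


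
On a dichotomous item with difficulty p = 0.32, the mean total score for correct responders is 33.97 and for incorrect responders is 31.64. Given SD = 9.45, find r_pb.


q = 1 - p = 0.68
rpb = ((M1 - M0) / SD) * sqrt(p * q)
rpb = ((33.97 - 31.64) / 9.45) * sqrt(0.32 * 0.68)
rpb = 0.115

0.115


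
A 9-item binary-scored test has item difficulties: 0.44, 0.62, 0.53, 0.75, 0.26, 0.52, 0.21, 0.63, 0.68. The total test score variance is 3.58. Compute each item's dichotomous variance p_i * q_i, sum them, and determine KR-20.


For each item, compute p_i * q_i:
  Item 1: 0.44 * 0.56 = 0.2464
  Item 2: 0.62 * 0.38 = 0.2356
  Item 3: 0.53 * 0.47 = 0.2491
  Item 4: 0.75 * 0.25 = 0.1875
  Item 5: 0.26 * 0.74 = 0.1924
  Item 6: 0.52 * 0.48 = 0.2496
  Item 7: 0.21 * 0.79 = 0.1659
  Item 8: 0.63 * 0.37 = 0.2331
  Item 9: 0.68 * 0.32 = 0.2176
Sum(p_i * q_i) = 0.2464 + 0.2356 + 0.2491 + 0.1875 + 0.1924 + 0.2496 + 0.1659 + 0.2331 + 0.2176 = 1.9772
KR-20 = (k/(k-1)) * (1 - Sum(p_i*q_i) / Var_total)
= (9/8) * (1 - 1.9772/3.58)
= 1.125 * 0.4477
KR-20 = 0.5037

0.5037


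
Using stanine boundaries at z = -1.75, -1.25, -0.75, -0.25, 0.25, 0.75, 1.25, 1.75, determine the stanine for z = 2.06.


Stanine boundaries: [-1.75, -1.25, -0.75, -0.25, 0.25, 0.75, 1.25, 1.75]
z = 2.06
Check each boundary:
  z >= -1.75 -> could be stanine 2
  z >= -1.25 -> could be stanine 3
  z >= -0.75 -> could be stanine 4
  z >= -0.25 -> could be stanine 5
  z >= 0.25 -> could be stanine 6
  z >= 0.75 -> could be stanine 7
  z >= 1.25 -> could be stanine 8
  z >= 1.75 -> could be stanine 9
Highest qualifying boundary gives stanine = 9

9


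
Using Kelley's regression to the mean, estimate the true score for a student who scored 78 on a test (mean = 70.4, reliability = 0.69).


T_est = rxx * X + (1 - rxx) * mean
T_est = 0.69 * 78 + 0.31 * 70.4
T_est = 53.82 + 21.824
T_est = 75.644

75.644


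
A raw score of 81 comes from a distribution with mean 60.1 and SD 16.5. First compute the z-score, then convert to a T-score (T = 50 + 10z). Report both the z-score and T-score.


z = (X - mean) / SD = (81 - 60.1) / 16.5
z = 20.9 / 16.5
z = 1.2667
T-score = T = 50 + 10z
Carry z at full precision (z = 20.9 / 16.5) into the conversion:
T-score = 50 + 10 * (20.9 / 16.5) = 50 + 209 / 16.5
T-score = 50 + 12.6667
T-score = 62.6667

62.6667


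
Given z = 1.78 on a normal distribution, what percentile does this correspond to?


CDF(z) = 0.5 * (1 + erf(z/sqrt(2)))
erf(1.2587) = 0.9249
CDF = 0.9625
Percentile rank = 0.9625 * 100 = 96.25

96.25


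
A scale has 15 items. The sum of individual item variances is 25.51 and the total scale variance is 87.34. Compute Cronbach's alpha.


alpha = (k/(k-1)) * (1 - sum(si^2)/s_total^2)
= (15/14) * (1 - 25.51/87.34)
alpha = 0.7585

0.7585


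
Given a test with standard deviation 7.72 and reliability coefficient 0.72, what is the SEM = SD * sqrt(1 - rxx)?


SEM = SD * sqrt(1 - rxx)
SEM = 7.72 * sqrt(1 - 0.72)
SEM = 7.72 * sqrt(0.28) = 7.72 * 0.52915
SEM = 4.085

4.085


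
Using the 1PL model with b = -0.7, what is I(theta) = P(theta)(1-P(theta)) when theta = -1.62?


P = 1/(1+exp(-(-1.62--0.7))) = 0.285
I = P*(1-P) = 0.285 * 0.715
I = 0.2038

0.2038


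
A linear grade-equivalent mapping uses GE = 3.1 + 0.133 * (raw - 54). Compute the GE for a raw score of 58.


raw - median = 58 - 54 = 4
slope * diff = 0.133 * 4 = 0.532
GE = 3.1 + 0.532
GE = 3.632

3.632


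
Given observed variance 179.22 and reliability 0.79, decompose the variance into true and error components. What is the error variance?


var_true = rxx * var_obs = 0.79 * 179.22 = 141.5838
var_error = var_obs - var_true
var_error = 179.22 - 141.5838
var_error = 37.6362

37.6362


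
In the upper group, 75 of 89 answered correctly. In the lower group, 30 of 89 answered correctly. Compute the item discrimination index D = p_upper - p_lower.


p_upper = 75/89 = 0.8427
p_lower = 30/89 = 0.3371
D = 0.8427 - 0.3371 = 0.5056

0.5056


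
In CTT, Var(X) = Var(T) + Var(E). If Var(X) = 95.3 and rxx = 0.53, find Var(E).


var_true = rxx * var_obs = 0.53 * 95.3 = 50.509
var_error = var_obs - var_true
var_error = 95.3 - 50.509
var_error = 44.791

44.791


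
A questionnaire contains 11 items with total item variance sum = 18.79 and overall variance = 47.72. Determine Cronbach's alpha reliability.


alpha = (k/(k-1)) * (1 - sum(si^2)/s_total^2)
= (11/10) * (1 - 18.79/47.72)
alpha = 0.6669

0.6669


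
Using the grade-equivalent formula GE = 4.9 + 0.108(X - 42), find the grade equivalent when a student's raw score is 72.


raw - median = 72 - 42 = 30
slope * diff = 0.108 * 30 = 3.24
GE = 4.9 + 3.24
GE = 8.14

8.14


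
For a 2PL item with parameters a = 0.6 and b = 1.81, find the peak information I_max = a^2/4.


For 2PL, max info at theta = b = 1.81
I_max = a^2 / 4 = 0.6^2 / 4
= 0.36 / 4
I_max = 0.09

0.09


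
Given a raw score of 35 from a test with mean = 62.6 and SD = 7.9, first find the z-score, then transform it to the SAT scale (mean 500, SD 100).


z = (X - mean) / SD = (35 - 62.6) / 7.9
z = -27.6 / 7.9
z = -3.4937
SAT-scale = SAT = 500 + 100z
Carry z at full precision (z = -27.6 / 7.9) into the conversion:
SAT-scale = 500 + 100 * (-27.6 / 7.9) = 500 + -2760 / 7.9
SAT-scale = 500 + -349.3671
SAT-scale = 150.6329

150.6329


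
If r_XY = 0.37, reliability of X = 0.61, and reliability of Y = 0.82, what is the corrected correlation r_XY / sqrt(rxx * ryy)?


r_corrected = rxy / sqrt(rxx * ryy)
= 0.37 / sqrt(0.61 * 0.82)
= 0.37 / sqrt(0.5002)
= 0.37 / 0.707248
r_corrected = 0.5232

0.5232


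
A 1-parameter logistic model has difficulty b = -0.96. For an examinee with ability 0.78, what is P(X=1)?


theta - b = 0.78 - -0.96 = 1.74
exp(-(theta - b)) = exp(-1.74) = 0.1755
P = 1 / (1 + 0.1755)
P = 0.8507

0.8507


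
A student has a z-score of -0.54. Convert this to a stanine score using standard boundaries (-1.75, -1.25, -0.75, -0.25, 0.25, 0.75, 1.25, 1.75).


Stanine boundaries: [-1.75, -1.25, -0.75, -0.25, 0.25, 0.75, 1.25, 1.75]
z = -0.54
Check each boundary:
  z >= -1.75 -> could be stanine 2
  z >= -1.25 -> could be stanine 3
  z >= -0.75 -> could be stanine 4
  z < -0.25
  z < 0.25
  z < 0.75
  z < 1.25
  z < 1.75
Highest qualifying boundary gives stanine = 4

4


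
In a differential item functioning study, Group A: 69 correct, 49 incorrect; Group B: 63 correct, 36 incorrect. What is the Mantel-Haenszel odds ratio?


Odds_A = 69/49 = 1.4082
Odds_B = 63/36 = 1.75
OR = Odds_A / Odds_B = 1.4082 / 1.75
Exactly, OR = (69 * 36) / (49 * 63) = 2484 / 3087
OR = 0.8047

0.8047


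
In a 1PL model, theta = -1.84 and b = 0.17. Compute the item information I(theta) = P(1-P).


P = 1/(1+exp(-(-1.84-0.17))) = 0.1182
I = P*(1-P) = 0.1182 * 0.8818
I = 0.1042

0.1042


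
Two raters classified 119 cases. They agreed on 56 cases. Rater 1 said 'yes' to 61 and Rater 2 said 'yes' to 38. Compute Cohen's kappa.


P_o = 56/119 = 0.470588
P_e = (61*38 + 58*81) / 14161 = 0.495445
kappa = (P_o - P_e) / (1 - P_e)
kappa = (0.470588 - 0.495445) / (1 - 0.495445)
kappa = -0.0493

-0.0493


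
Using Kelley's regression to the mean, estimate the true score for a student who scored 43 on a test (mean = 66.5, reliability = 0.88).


T_est = rxx * X + (1 - rxx) * mean
T_est = 0.88 * 43 + 0.12 * 66.5
T_est = 37.84 + 7.98
T_est = 45.82

45.82


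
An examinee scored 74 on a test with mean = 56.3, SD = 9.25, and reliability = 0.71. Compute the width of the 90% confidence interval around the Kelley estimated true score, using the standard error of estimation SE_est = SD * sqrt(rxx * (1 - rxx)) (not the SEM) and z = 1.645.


True score estimate = 0.71*74 + 0.29*56.3 = 68.867
SE_est = SD * sqrt(rxx * (1 - rxx)) = 9.25 * sqrt(0.71 * 0.29) = 9.25 * sqrt(0.2059) = 4.197299
CI = T_est +/- z * SE_est, so width = 2 * z * SE_est = 2 * 1.645 * 4.197299
Width = 13.8091

13.8091


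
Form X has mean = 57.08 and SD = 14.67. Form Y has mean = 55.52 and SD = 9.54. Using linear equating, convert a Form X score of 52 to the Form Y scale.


slope = SD_Y / SD_X = 9.54 / 14.67 ~ 0.6503
intercept = mean_Y - slope * mean_X = 55.52 - (9.54 / 14.67) * 57.08 ~ 18.4005
Y = slope * X + intercept. To avoid rounding drift from the rounded slope/intercept, evaluate the equivalent form Y = mean_Y + SD_Y * (X - mean_X) / SD_X at full precision:
Y = 55.52 + 9.54 * (52 - 57.08) / 14.67
Y = 55.52 - 9.54 * 5.08 / 14.67
Y = 55.52 - 48.4632 / 14.67
Y = 55.52 - 3.3036
Y = 52.2164

52.2164


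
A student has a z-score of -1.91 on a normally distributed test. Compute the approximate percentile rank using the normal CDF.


CDF(z) = 0.5 * (1 + erf(z/sqrt(2)))
erf(-1.3506) = -0.9439
CDF = 0.0281
Percentile rank = 0.0281 * 100 = 2.81

2.81


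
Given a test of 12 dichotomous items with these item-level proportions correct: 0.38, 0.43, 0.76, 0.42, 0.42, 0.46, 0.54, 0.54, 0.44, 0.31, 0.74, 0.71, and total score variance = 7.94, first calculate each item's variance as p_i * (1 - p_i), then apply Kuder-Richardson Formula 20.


For each item, compute p_i * q_i:
  Item 1: 0.38 * 0.62 = 0.2356
  Item 2: 0.43 * 0.57 = 0.2451
  Item 3: 0.76 * 0.24 = 0.1824
  Item 4: 0.42 * 0.58 = 0.2436
  Item 5: 0.42 * 0.58 = 0.2436
  Item 6: 0.46 * 0.54 = 0.2484
  Item 7: 0.54 * 0.46 = 0.2484
  Item 8: 0.54 * 0.46 = 0.2484
  Item 9: 0.44 * 0.56 = 0.2464
  Item 10: 0.31 * 0.69 = 0.2139
  Item 11: 0.74 * 0.26 = 0.1924
  Item 12: 0.71 * 0.29 = 0.2059
Sum(p_i * q_i) = 0.2356 + 0.2451 + 0.1824 + 0.2436 + 0.2436 + 0.2484 + 0.2484 + 0.2484 + 0.2464 + 0.2139 + 0.1924 + 0.2059 = 2.7541
KR-20 = (k/(k-1)) * (1 - Sum(p_i*q_i) / Var_total)
= (12/11) * (1 - 2.7541/7.94)
= 1.0909 * 0.6531
KR-20 = 0.7125

0.7125


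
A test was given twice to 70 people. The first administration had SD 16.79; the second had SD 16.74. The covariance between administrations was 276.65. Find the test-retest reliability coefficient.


r = cov(X,Y) / (SD_X * SD_Y)
r = 276.65 / (16.79 * 16.74)
r = 276.65 / 281.0646
r = 0.9843

0.9843


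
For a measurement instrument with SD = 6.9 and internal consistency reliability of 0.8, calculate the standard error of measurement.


SEM = SD * sqrt(1 - rxx)
SEM = 6.9 * sqrt(1 - 0.8)
SEM = 6.9 * sqrt(0.2) = 6.9 * 0.447214
SEM = 3.0858

3.0858


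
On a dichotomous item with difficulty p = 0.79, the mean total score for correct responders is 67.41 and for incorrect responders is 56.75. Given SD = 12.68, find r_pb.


q = 1 - p = 0.21
rpb = ((M1 - M0) / SD) * sqrt(p * q)
rpb = ((67.41 - 56.75) / 12.68) * sqrt(0.79 * 0.21)
rpb = 0.3424

0.3424


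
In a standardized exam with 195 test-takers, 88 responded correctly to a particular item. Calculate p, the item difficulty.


Item difficulty p = number correct / total examinees
p = 88 / 195
p = 0.4513

0.4513


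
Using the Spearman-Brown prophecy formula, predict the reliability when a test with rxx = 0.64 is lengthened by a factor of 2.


r_new = (n * rxx) / (1 + (n-1) * rxx)
r_new = (2 * 0.64) / (1 + 1 * 0.64)
r_new = 1.28 / 1.64
r_new = 0.7805

0.7805


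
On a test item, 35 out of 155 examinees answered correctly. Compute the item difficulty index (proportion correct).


Item difficulty p = number correct / total examinees
p = 35 / 155
p = 0.2258

0.2258


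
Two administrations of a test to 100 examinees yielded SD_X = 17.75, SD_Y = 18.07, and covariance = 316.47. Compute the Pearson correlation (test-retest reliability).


r = cov(X,Y) / (SD_X * SD_Y)
r = 316.47 / (17.75 * 18.07)
r = 316.47 / 320.7425
r = 0.9867

0.9867


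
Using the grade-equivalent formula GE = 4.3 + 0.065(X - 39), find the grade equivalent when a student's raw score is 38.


raw - median = 38 - 39 = -1
slope * diff = 0.065 * -1 = -0.065
GE = 4.3 + -0.065
GE = 4.235

4.235


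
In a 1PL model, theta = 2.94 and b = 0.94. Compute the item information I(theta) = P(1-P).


P = 1/(1+exp(-(2.94-0.94))) = 0.8808
I = P*(1-P) = 0.8808 * 0.1192
I = 0.105

0.105


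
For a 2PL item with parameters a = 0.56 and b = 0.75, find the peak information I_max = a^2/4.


For 2PL, max info at theta = b = 0.75
I_max = a^2 / 4 = 0.56^2 / 4
= 0.3136 / 4
I_max = 0.0784

0.0784


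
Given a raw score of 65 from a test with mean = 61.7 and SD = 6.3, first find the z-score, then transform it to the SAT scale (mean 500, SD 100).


z = (X - mean) / SD = (65 - 61.7) / 6.3
z = 3.3 / 6.3
z = 0.5238
SAT-scale = SAT = 500 + 100z
Carry z at full precision (z = 3.3 / 6.3) into the conversion:
SAT-scale = 500 + 100 * (3.3 / 6.3) = 500 + 330 / 6.3
SAT-scale = 500 + 52.381
SAT-scale = 552.381

552.381


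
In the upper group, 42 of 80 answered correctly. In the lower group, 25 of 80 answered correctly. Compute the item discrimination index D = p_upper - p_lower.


p_upper = 42/80 = 0.525
p_lower = 25/80 = 0.3125
D = 0.525 - 0.3125 = 0.2125

0.2125


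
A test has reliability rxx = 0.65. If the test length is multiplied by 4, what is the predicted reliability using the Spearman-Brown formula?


r_new = (n * rxx) / (1 + (n-1) * rxx)
r_new = (4 * 0.65) / (1 + 3 * 0.65)
r_new = 2.6 / 2.95
r_new = 0.8814

0.8814


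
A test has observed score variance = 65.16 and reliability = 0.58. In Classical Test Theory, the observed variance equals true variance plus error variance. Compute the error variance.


var_true = rxx * var_obs = 0.58 * 65.16 = 37.7928
var_error = var_obs - var_true
var_error = 65.16 - 37.7928
var_error = 27.3672

27.3672


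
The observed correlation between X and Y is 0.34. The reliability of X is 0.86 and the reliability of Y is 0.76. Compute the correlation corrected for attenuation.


r_corrected = rxy / sqrt(rxx * ryy)
= 0.34 / sqrt(0.86 * 0.76)
= 0.34 / sqrt(0.6536)
= 0.34 / 0.808455
r_corrected = 0.4206

0.4206


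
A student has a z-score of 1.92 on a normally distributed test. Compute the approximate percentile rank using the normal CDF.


CDF(z) = 0.5 * (1 + erf(z/sqrt(2)))
erf(1.3576) = 0.9451
CDF = 0.9726
Percentile rank = 0.9726 * 100 = 97.26

97.26


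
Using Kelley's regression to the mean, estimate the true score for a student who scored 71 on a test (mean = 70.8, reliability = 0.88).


T_est = rxx * X + (1 - rxx) * mean
T_est = 0.88 * 71 + 0.12 * 70.8
T_est = 62.48 + 8.496
T_est = 70.976

70.976


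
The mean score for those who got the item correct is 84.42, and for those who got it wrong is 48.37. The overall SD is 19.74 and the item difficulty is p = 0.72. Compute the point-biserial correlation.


q = 1 - p = 0.28
rpb = ((M1 - M0) / SD) * sqrt(p * q)
rpb = ((84.42 - 48.37) / 19.74) * sqrt(0.72 * 0.28)
rpb = 0.82

0.82


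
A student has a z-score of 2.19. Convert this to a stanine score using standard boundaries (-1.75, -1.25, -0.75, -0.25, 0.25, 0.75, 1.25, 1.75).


Stanine boundaries: [-1.75, -1.25, -0.75, -0.25, 0.25, 0.75, 1.25, 1.75]
z = 2.19
Check each boundary:
  z >= -1.75 -> could be stanine 2
  z >= -1.25 -> could be stanine 3
  z >= -0.75 -> could be stanine 4
  z >= -0.25 -> could be stanine 5
  z >= 0.25 -> could be stanine 6
  z >= 0.75 -> could be stanine 7
  z >= 1.25 -> could be stanine 8
  z >= 1.75 -> could be stanine 9
Highest qualifying boundary gives stanine = 9

9


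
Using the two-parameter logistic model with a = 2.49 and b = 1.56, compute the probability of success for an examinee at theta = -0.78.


a*(theta - b) = 2.49 * (-0.78 - 1.56) = -5.8266
exp(--5.8266) = 339.2034
P = 1 / (1 + 339.2034)
P = 0.0029

0.0029


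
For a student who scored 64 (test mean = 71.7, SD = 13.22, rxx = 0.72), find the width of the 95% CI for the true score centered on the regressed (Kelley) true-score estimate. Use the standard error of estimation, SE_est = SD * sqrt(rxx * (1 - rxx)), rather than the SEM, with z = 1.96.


True score estimate = 0.72*64 + 0.28*71.7 = 66.156
SE_est = SD * sqrt(rxx * (1 - rxx)) = 13.22 * sqrt(0.72 * 0.28) = 13.22 * sqrt(0.2016) = 5.935765
CI = T_est +/- z * SE_est, so width = 2 * z * SE_est = 2 * 1.96 * 5.935765
Width = 23.2682

23.2682


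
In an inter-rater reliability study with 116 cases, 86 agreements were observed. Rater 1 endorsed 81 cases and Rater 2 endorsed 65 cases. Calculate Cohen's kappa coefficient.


P_o = 86/116 = 0.741379
P_e = (81*65 + 35*51) / 13456 = 0.52393
kappa = (P_o - P_e) / (1 - P_e)
kappa = (0.741379 - 0.52393) / (1 - 0.52393)
kappa = 0.4568

0.4568


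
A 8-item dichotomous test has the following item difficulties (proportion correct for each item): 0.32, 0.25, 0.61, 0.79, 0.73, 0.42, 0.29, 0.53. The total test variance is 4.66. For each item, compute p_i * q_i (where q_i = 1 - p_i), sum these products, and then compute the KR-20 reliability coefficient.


For each item, compute p_i * q_i:
  Item 1: 0.32 * 0.68 = 0.2176
  Item 2: 0.25 * 0.75 = 0.1875
  Item 3: 0.61 * 0.39 = 0.2379
  Item 4: 0.79 * 0.21 = 0.1659
  Item 5: 0.73 * 0.27 = 0.1971
  Item 6: 0.42 * 0.58 = 0.2436
  Item 7: 0.29 * 0.71 = 0.2059
  Item 8: 0.53 * 0.47 = 0.2491
Sum(p_i * q_i) = 0.2176 + 0.1875 + 0.2379 + 0.1659 + 0.1971 + 0.2436 + 0.2059 + 0.2491 = 1.7046
KR-20 = (k/(k-1)) * (1 - Sum(p_i*q_i) / Var_total)
= (8/7) * (1 - 1.7046/4.66)
= 1.1429 * 0.6342
KR-20 = 0.7248

0.7248


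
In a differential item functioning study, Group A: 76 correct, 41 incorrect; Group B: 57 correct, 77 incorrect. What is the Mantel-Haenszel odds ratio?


Odds_A = 76/41 = 1.8537
Odds_B = 57/77 = 0.7403
OR = Odds_A / Odds_B = 1.8537 / 0.7403
Exactly, OR = (76 * 77) / (41 * 57) = 5852 / 2337
OR = 2.5041

2.5041


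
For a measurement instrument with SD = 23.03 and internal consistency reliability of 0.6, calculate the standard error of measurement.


SEM = SD * sqrt(1 - rxx)
SEM = 23.03 * sqrt(1 - 0.6)
SEM = 23.03 * sqrt(0.4) = 23.03 * 0.632456
SEM = 14.5655

14.5655


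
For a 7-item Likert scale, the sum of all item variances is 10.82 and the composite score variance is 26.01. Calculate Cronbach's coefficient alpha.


alpha = (k/(k-1)) * (1 - sum(si^2)/s_total^2)
= (7/6) * (1 - 10.82/26.01)
alpha = 0.6813

0.6813


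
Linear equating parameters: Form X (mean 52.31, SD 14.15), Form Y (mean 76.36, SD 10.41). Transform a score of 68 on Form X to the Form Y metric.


slope = SD_Y / SD_X = 10.41 / 14.15 ~ 0.7357
intercept = mean_Y - slope * mean_X = 76.36 - (10.41 / 14.15) * 52.31 ~ 37.8761
Y = slope * X + intercept. To avoid rounding drift from the rounded slope/intercept, evaluate the equivalent form Y = mean_Y + SD_Y * (X - mean_X) / SD_X at full precision:
Y = 76.36 + 10.41 * (68 - 52.31) / 14.15
Y = 76.36 + 10.41 * 15.69 / 14.15
Y = 76.36 + 163.3329 / 14.15
Y = 76.36 + 11.543
Y = 87.903

87.903


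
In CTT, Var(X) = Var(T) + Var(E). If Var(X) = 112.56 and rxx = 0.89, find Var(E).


var_true = rxx * var_obs = 0.89 * 112.56 = 100.1784
var_error = var_obs - var_true
var_error = 112.56 - 100.1784
var_error = 12.3816

12.3816


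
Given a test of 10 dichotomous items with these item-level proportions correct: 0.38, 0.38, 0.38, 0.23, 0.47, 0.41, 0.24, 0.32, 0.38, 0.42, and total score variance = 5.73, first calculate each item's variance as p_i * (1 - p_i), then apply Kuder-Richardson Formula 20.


For each item, compute p_i * q_i:
  Item 1: 0.38 * 0.62 = 0.2356
  Item 2: 0.38 * 0.62 = 0.2356
  Item 3: 0.38 * 0.62 = 0.2356
  Item 4: 0.23 * 0.77 = 0.1771
  Item 5: 0.47 * 0.53 = 0.2491
  Item 6: 0.41 * 0.59 = 0.2419
  Item 7: 0.24 * 0.76 = 0.1824
  Item 8: 0.32 * 0.68 = 0.2176
  Item 9: 0.38 * 0.62 = 0.2356
  Item 10: 0.42 * 0.58 = 0.2436
Sum(p_i * q_i) = 0.2356 + 0.2356 + 0.2356 + 0.1771 + 0.2491 + 0.2419 + 0.1824 + 0.2176 + 0.2356 + 0.2436 = 2.2541
KR-20 = (k/(k-1)) * (1 - Sum(p_i*q_i) / Var_total)
= (10/9) * (1 - 2.2541/5.73)
= 1.1111 * 0.6066
KR-20 = 0.674

0.674


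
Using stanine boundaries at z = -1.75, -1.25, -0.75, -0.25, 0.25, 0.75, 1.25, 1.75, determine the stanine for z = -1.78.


Stanine boundaries: [-1.75, -1.25, -0.75, -0.25, 0.25, 0.75, 1.25, 1.75]
z = -1.78
Check each boundary:
  z < -1.75
  z < -1.25
  z < -0.75
  z < -0.25
  z < 0.25
  z < 0.75
  z < 1.25
  z < 1.75
Highest qualifying boundary gives stanine = 1

1


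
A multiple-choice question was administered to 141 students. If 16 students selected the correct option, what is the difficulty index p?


Item difficulty p = number correct / total examinees
p = 16 / 141
p = 0.1135

0.1135


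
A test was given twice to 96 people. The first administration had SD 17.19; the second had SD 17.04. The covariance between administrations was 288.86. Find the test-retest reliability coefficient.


r = cov(X,Y) / (SD_X * SD_Y)
r = 288.86 / (17.19 * 17.04)
r = 288.86 / 292.9176
r = 0.9861

0.9861


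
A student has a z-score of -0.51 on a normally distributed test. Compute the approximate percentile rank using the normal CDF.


CDF(z) = 0.5 * (1 + erf(z/sqrt(2)))
erf(-0.3606) = -0.3899
CDF = 0.305
Percentile rank = 0.305 * 100 = 30.5

30.5


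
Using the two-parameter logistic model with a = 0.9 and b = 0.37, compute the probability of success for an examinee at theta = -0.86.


a*(theta - b) = 0.9 * (-0.86 - 0.37) = -1.107
exp(--1.107) = 3.0253
P = 1 / (1 + 3.0253)
P = 0.2484

0.2484


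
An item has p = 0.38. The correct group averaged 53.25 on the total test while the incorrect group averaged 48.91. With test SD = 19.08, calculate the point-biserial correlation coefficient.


q = 1 - p = 0.62
rpb = ((M1 - M0) / SD) * sqrt(p * q)
rpb = ((53.25 - 48.91) / 19.08) * sqrt(0.38 * 0.62)
rpb = 0.1104

0.1104


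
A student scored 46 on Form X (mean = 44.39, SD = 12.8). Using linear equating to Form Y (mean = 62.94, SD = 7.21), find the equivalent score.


slope = SD_Y / SD_X = 7.21 / 12.8 ~ 0.5633
intercept = mean_Y - slope * mean_X = 62.94 - (7.21 / 12.8) * 44.39 ~ 37.9359
Y = slope * X + intercept. To avoid rounding drift from the rounded slope/intercept, evaluate the equivalent form Y = mean_Y + SD_Y * (X - mean_X) / SD_X at full precision:
Y = 62.94 + 7.21 * (46 - 44.39) / 12.8
Y = 62.94 + 7.21 * 1.61 / 12.8
Y = 62.94 + 11.6081 / 12.8
Y = 62.94 + 0.9069
Y = 63.8469

63.8469


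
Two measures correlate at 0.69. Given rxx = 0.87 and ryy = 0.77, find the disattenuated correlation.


r_corrected = rxy / sqrt(rxx * ryy)
= 0.69 / sqrt(0.87 * 0.77)
= 0.69 / sqrt(0.6699)
= 0.69 / 0.818474
r_corrected = 0.843

0.843


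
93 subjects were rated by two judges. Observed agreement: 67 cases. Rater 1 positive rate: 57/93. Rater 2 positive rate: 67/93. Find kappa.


P_o = 67/93 = 0.72043
P_e = (57*67 + 36*26) / 8649 = 0.549775
kappa = (P_o - P_e) / (1 - P_e)
kappa = (0.72043 - 0.549775) / (1 - 0.549775)
kappa = 0.379

0.379


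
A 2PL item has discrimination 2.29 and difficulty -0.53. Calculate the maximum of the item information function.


For 2PL, max info at theta = b = -0.53
I_max = a^2 / 4 = 2.29^2 / 4
= 5.2441 / 4
I_max = 1.311

1.311


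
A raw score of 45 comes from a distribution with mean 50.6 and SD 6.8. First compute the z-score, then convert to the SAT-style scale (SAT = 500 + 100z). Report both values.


z = (X - mean) / SD = (45 - 50.6) / 6.8
z = -5.6 / 6.8
z = -0.8235
SAT-scale = SAT = 500 + 100z
Carry z at full precision (z = -5.6 / 6.8) into the conversion:
SAT-scale = 500 + 100 * (-5.6 / 6.8) = 500 + -560 / 6.8
SAT-scale = 500 + -82.3529
SAT-scale = 417.6471

417.6471


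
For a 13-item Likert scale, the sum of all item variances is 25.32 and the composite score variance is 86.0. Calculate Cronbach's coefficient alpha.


alpha = (k/(k-1)) * (1 - sum(si^2)/s_total^2)
= (13/12) * (1 - 25.32/86.0)
alpha = 0.7644

0.7644


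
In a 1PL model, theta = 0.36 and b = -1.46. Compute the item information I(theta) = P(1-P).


P = 1/(1+exp(-(0.36--1.46))) = 0.8606
I = P*(1-P) = 0.8606 * 0.1394
I = 0.12

0.12


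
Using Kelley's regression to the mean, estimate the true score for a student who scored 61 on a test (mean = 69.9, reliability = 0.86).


T_est = rxx * X + (1 - rxx) * mean
T_est = 0.86 * 61 + 0.14 * 69.9
T_est = 52.46 + 9.786
T_est = 62.246

62.246


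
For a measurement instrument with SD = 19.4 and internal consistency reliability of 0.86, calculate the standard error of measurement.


SEM = SD * sqrt(1 - rxx)
SEM = 19.4 * sqrt(1 - 0.86)
SEM = 19.4 * sqrt(0.14) = 19.4 * 0.374166
SEM = 7.2588

7.2588


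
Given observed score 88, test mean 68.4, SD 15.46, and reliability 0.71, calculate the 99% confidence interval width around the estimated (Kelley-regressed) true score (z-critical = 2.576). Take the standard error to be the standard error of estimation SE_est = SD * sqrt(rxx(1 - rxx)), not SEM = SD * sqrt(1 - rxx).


True score estimate = 0.71*88 + 0.29*68.4 = 82.316
SE_est = SD * sqrt(rxx * (1 - rxx)) = 15.46 * sqrt(0.71 * 0.29) = 15.46 * sqrt(0.2059) = 7.015161
CI = T_est +/- z * SE_est, so width = 2 * z * SE_est = 2 * 2.576 * 7.015161
Width = 36.1421

36.1421


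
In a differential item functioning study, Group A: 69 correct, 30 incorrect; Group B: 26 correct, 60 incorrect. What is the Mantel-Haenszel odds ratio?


Odds_A = 69/30 = 2.3
Odds_B = 26/60 = 0.4333
OR = Odds_A / Odds_B = 2.3 / 0.4333
Exactly, OR = (69 * 60) / (30 * 26) = 4140 / 780
OR = 5.3077

5.3077


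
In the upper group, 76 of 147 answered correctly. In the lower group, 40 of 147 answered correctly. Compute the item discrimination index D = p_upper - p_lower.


p_upper = 76/147 = 0.517
p_lower = 40/147 = 0.2721
D = 0.517 - 0.2721 = 0.2449

0.2449


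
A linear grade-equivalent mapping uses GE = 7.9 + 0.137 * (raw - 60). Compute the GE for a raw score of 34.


raw - median = 34 - 60 = -26
slope * diff = 0.137 * -26 = -3.562
GE = 7.9 + -3.562
GE = 4.338

4.338


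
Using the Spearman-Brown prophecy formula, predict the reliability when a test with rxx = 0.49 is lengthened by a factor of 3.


r_new = (n * rxx) / (1 + (n-1) * rxx)
r_new = (3 * 0.49) / (1 + 2 * 0.49)
r_new = 1.47 / 1.98
r_new = 0.7424

0.7424
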